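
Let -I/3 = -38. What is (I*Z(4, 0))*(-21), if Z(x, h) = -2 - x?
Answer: 14364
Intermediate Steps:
I = 114 (I = -3*(-38) = 114)
(I*Z(4, 0))*(-21) = (114*(-2 - 1*4))*(-21) = (114*(-2 - 4))*(-21) = (114*(-6))*(-21) = -684*(-21) = 14364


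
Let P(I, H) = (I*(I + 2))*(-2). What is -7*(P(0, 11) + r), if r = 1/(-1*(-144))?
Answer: -7/144 ≈ -0.048611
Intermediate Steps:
P(I, H) = -2*I*(2 + I) (P(I, H) = (I*(2 + I))*(-2) = -2*I*(2 + I))
r = 1/144 ≈ 0.0069444
-7*(P(0, 11) + r) = -7*(-2*0*(2 + 0) + 1/144) = -7*(-2*0*2 + 1/144) = -7*(0 + 1/144) = -7*1/144 = -7/144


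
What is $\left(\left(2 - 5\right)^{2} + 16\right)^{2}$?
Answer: $625$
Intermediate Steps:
$\left(\left(2 - 5\right)^{2} + 16\right)^{2} = \left(\left(-3\right)^{2} + 16\right)^{2} = \left(9 + 16\right)^{2} = 25^{2} = 625$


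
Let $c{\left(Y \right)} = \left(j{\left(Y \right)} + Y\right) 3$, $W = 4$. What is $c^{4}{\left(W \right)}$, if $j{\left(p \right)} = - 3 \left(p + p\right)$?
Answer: $12960000$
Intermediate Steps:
$j{\left(p \right)} = - 6 p$ ($j{\left(p \right)} = - 3 \cdot 2 p = - 6 p$)
$c{\left(Y \right)} = - 15 Y$ ($c{\left(Y \right)} = \left(- 6 Y + Y\right) 3 = - 5 Y 3 = - 15 Y$)
$c^{4}{\left(W \right)} = \left(\left(-15\right) 4\right)^{4} = \left(-60\right)^{4} = 12960000$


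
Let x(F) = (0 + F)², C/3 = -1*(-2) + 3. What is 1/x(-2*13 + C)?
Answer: 1/121 ≈ 0.0082645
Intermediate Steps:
C = 15 (C = 3*(-1*(-2) + 3) = 3*(2 + 3) = 3*5 = 15)
x(F) = F²
1/x(-2*13 + C) = 1/((-2*13 + 15)²) = 1/((-26 + 15)²) = 1/((-11)²) = 1/121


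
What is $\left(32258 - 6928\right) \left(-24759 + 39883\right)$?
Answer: $383090920$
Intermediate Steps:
$\left(32258 - 6928\right) \left(-24759 + 39883\right) = 25330 \cdot 15124 = 383090920$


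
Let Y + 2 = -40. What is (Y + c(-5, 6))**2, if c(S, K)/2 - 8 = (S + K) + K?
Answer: 144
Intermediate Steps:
c(S, K) = 16 + 2*S + 4*K (c(S, K) = 16 + 2*((S + K) + K) = 16 + 2*((K + S) + K) = 16 + 2*(S + 2*K) = 16 + (2*S + 4*K) = 16 + 2*S + 4*K)
Y = -42 (Y = -2 - 40 = -42)
(Y + c(-5, 6))**2 = (-42 + (16 + 2*(-5) + 4*6))**2 = (-42 + (16 - 10 + 24))**2 = (-42 + 30)**2 = (-12)**2 = 144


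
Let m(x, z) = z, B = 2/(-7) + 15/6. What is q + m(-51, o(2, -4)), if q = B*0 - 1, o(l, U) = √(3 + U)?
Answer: -1 + I ≈ -1.0 + 1.0*I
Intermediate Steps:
B = 31/14 (B = 2*(-⅐) + 15*(⅙) = -2/7 + 5/2 = 31/14 ≈ 2.2143)
q = -1 (q = (31/14)*0 - 1 = 0 - 1 = -1)
q + m(-51, o(2, -4)) = -1 + √(3 - 4) = -1 + √(-1) = -1 + I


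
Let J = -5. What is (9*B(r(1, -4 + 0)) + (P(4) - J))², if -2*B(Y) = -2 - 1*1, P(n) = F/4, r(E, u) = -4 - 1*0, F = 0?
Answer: 1369/4 ≈ 342.25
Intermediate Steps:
r(E, u) = -4 (r(E, u) = -4 + 0 = -4)
P(n) = 0 (P(n) = 0/4 = 0*(¼) = 0)
B(Y) = 3/2 (B(Y) = -(-2 - 1*1)/2 = -(-2 - 1)/2 = -½*(-3) = 3/2)
(9*B(r(1, -4 + 0)) + (P(4) - J))² = (9*(3/2) + (0 - 1*(-5)))² = (27/2 + (0 + 5))² = (27/2 + 5)² = (37/2)² = 1369/4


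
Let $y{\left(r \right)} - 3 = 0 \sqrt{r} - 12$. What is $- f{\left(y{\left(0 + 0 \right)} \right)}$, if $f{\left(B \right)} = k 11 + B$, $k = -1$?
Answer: $20$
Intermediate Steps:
$y{\left(r \right)} = -9$ ($y{\left(r \right)} = 3 - \left(12 + 0 \sqrt{r}\right) = 3 + \left(0 - 12\right) = 3 - 12 = -9$)
$f{\left(B \right)} = -11 + B$ ($f{\left(B \right)} = \left(-1\right) 11 + B = -11 + B$)
$- f{\left(y{\left(0 + 0 \right)} \right)} = - (-11 - 9) = \left(-1\right) \left(-20\right) = 20$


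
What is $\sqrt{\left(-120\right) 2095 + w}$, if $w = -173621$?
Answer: $i \sqrt{425021} \approx 651.94 i$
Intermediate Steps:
$\sqrt{\left(-120\right) 2095 + w} = \sqrt{\left(-120\right) 2095 - 173621} = \sqrt{-251400 - 173621} = \sqrt{-425021} = i \sqrt{425021}$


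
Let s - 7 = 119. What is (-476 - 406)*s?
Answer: -111132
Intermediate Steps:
s = 126 (s = 7 + 119 = 126)
(-476 - 406)*s = (-476 - 406)*126 = -882*126 = -111132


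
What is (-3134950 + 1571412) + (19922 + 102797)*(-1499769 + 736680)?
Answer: -93647082529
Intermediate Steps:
(-3134950 + 1571412) + (19922 + 102797)*(-1499769 + 736680) = -1563538 + 122719*(-763089) = -1563538 - 93645518991 = -93647082529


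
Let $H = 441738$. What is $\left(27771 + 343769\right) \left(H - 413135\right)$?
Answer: $10627158620$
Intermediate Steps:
$\left(27771 + 343769\right) \left(H - 413135\right) = \left(27771 + 343769\right) \left(441738 - 413135\right) = 371540 \cdot 28603 = 10627158620$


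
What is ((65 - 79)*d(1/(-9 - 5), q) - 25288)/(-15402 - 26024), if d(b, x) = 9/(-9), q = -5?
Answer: 12637/20713 ≈ 0.61010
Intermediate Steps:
d(b, x) = -1 (d(b, x) = 9*(-⅑) = -1)
((65 - 79)*d(1/(-9 - 5), q) - 25288)/(-15402 - 26024) = ((65 - 79)*(-1) - 25288)/(-15402 - 26024) = (-14*(-1) - 25288)/(-41426) = (14 - 25288)*(-1/41426) = -25274*(-1/41426) = 12637/20713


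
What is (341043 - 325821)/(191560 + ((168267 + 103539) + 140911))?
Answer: 15222/604277 ≈ 0.025190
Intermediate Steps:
(341043 - 325821)/(191560 + ((168267 + 103539) + 140911)) = 15222/(191560 + (271806 + 140911)) = 15222/(191560 + 412717) = 15222/604277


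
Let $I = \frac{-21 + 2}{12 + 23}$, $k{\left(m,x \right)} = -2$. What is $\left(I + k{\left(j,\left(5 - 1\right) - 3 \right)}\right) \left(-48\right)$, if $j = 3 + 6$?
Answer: $\frac{4272}{35} \approx 122.06$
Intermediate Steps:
$j = 9$
$I = - \frac{19}{35} \approx -0.54286$
$\left(I + k{\left(j,\left(5 - 1\right) - 3 \right)}\right) \left(-48\right) = \left(- \frac{19}{35} - 2\right) \left(-48\right) = \left(- \frac{89}{35}\right) \left(-48\right) = \frac{4272}{35}$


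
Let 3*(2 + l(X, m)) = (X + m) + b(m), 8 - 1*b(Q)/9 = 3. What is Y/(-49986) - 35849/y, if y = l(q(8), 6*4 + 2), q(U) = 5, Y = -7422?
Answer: -895887467/583170 ≈ -1536.2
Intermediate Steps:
b(Q) = 45 (b(Q) = 72 - 9*3 = 72 - 27 = 45)
l(X, m) = 13 + X/3 + m/3 (l(X, m) = -2 + ((X + m) + 45)/3 = -2 + (45 + X + m)/3 = -2 + (15 + X/3 + m/3) = 13 + X/3 + m/3)
y = 70/3 (y = 13 + (1/3)*5 + (6*4 + 2)/3 = 13 + 5/3 + (24 + 2)/3 = 13 + 5/3 + (1/3)*26 = 13 + 5/3 + 26/3 = 70/3 ≈ 23.333)
Y/(-49986) - 35849/y = -7422/(-49986) - 35849/70/3 = -7422*(-1/49986) - 35849*3/70 = 1237/8331 - 107547/70 = -895887467/583170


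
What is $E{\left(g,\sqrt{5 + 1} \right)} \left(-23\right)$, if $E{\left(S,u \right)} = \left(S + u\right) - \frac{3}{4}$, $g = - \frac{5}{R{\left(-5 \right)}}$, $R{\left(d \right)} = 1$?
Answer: $\frac{529}{4} - 23 \sqrt{6} \approx 75.912$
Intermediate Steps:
$g = -5$ ($g = - \frac{5}{1} = \left(-5\right) 1 = -5$)
$E{\left(S,u \right)} = - \frac{3}{4} + S + u$ ($E{\left(S,u \right)} = \left(S + u\right) - \frac{3}{4} = - \frac{3}{4} + S + u$)
$E{\left(g,\sqrt{5 + 1} \right)} \left(-23\right) = \left(- \frac{3}{4} - 5 + \sqrt{5 + 1}\right) \left(-23\right) = \left(- \frac{3}{4} - 5 + \sqrt{6}\right) \left(-23\right) = \left(- \frac{23}{4} + \sqrt{6}\right) \left(-23\right) = \frac{529}{4} - 23 \sqrt{6}$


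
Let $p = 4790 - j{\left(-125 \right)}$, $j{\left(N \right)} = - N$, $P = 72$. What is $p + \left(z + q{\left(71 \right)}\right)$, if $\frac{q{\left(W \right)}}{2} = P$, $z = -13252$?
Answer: $-8443$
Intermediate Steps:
$q{\left(W \right)} = 144$ ($q{\left(W \right)} = 2 \cdot 72 = 144$)
$p = 4665$ ($p = 4790 - \left(-1\right) \left(-125\right) = 4790 - 125 = 4665$)
$p + \left(z + q{\left(71 \right)}\right) = 4665 + \left(-13252 + 144\right) = 4665 - 13108 = -8443$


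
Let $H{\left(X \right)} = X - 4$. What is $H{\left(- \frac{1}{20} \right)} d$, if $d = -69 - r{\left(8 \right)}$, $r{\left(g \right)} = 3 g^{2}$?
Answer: $\frac{21141}{20} \approx 1057.1$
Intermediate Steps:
$H{\left(X \right)} = -4 + X$
$d = -261$ ($d = -69 - 3 \cdot 8^{2} = -69 - 3 \cdot 64 = -69 - 192 = -261$)
$H{\left(- \frac{1}{20} \right)} d = \left(-4 - \frac{1}{20}\right) \left(-261\right) = \left(- \frac{81}{20}\right) \left(-261\right) = \frac{21141}{20}$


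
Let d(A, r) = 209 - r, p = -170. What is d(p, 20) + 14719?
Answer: 14908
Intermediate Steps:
d(p, 20) + 14719 = (209 - 1*20) + 14719 = (209 - 20) + 14719 = 189 + 14719 = 14908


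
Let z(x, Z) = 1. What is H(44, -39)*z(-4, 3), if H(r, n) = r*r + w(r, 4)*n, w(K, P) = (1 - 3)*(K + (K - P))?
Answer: 8488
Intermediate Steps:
w(K, P) = -4*K + 2*P (w(K, P) = -2*(-P + 2*K) = -4*K + 2*P)
H(r, n) = r² + n*(8 - 4*r) (H(r, n) = r*r + (-4*r + 2*4)*n = r² + (-4*r + 8)*n = r² + (8 - 4*r)*n = r² + n*(8 - 4*r))
H(44, -39)*z(-4, 3) = (44² - 4*(-39)*(-2 + 44))*1 = (1936 - 4*(-39)*42)*1 = (1936 + 6552)*1 = 8488*1 = 8488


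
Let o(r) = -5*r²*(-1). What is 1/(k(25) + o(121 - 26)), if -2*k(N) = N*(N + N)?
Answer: 1/44500 ≈ 2.2472e-5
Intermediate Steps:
k(N) = -N² (k(N) = -N*(N + N)/2 = -N*2*N/2 = -N²)
o(r) = 5*r²
1/(k(25) + o(121 - 26)) = 1/(-1*25² + 5*(121 - 26)²) = 1/(-1*625 + 5*95²) = 1/(-625 + 5*9025) = 1/(-625 + 45125) = 1/44500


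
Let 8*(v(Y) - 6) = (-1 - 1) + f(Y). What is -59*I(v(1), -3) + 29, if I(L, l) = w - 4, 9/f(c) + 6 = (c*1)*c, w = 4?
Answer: 29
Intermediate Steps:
f(c) = 9/(-6 + c**2) (f(c) = 9/(-6 + (c*1)*c) = 9/(-6 + c*c) = 9/(-6 + c**2))
v(Y) = 23/4 + 9/(8*(-6 + Y**2)) (v(Y) = 6 + ((-1 - 1) + 9/(-6 + Y**2))/8 = 6 + (-2 + 9/(-6 + Y**2))/8 = 6 + (-1/4 + 9/(8*(-6 + Y**2))) = 23/4 + 9/(8*(-6 + Y**2)))
I(L, l) = 0 (I(L, l) = 4 - 4 = 0)
-59*I(v(1), -3) + 29 = -59*0 + 29 = 0 + 29 = 29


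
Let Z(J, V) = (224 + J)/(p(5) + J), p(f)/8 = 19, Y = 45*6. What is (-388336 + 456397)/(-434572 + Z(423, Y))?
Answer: -13045025/83292751 ≈ -0.15662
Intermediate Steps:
Y = 270
p(f) = 152 (p(f) = 8*19 = 152)
Z(J, V) = (224 + J)/(152 + J)
(-388336 + 456397)/(-434572 + Z(423, Y)) = (-388336 + 456397)/(-434572 + (224 + 423)/(152 + 423)) = 68061/(-434572 + 647/575) = 68061/(-249878253/575) = 68061*(-575/249878253) = -13045025/83292751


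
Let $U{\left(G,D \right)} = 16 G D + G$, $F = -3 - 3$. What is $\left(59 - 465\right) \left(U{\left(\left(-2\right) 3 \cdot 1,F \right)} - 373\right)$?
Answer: $-79982$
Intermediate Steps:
$F = -6$ ($F = -3 - 3 = -6$)
$U{\left(G,D \right)} = G + 16 D G$ ($U{\left(G,D \right)} = 16 D G + G = G + 16 D G$)
$\left(59 - 465\right) \left(U{\left(\left(-2\right) 3 \cdot 1,F \right)} - 373\right) = \left(59 - 465\right) \left(\left(-2\right) 3 \cdot 1 \left(1 + 16 \left(-6\right)\right) - 373\right) = - 406 \left(\left(-6\right) 1 \left(1 - 96\right) - 373\right) = - 406 \left(\left(-6\right) \left(-95\right) - 373\right) = - 406 \left(570 - 373\right) = \left(-406\right) 197 = -79982$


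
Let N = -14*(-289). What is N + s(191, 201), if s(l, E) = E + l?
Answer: 4438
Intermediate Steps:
N = 4046
N + s(191, 201) = 4046 + (201 + 191) = 4046 + 392 = 4438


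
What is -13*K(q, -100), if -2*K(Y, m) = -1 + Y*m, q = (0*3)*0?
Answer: -13/2 ≈ -6.5000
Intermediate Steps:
q = 0 (q = 0*0 = 0)
K(Y, m) = ½ - Y*m/2 (K(Y, m) = -(-1 + Y*m)/2 = ½ - Y*m/2)
-13*K(q, -100) = -13*(½ - ½*0*(-100)) = -13*(½ + 0) = -13*½ = -13/2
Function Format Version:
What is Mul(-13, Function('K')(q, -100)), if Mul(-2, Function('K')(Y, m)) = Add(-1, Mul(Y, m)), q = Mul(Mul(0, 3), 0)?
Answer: Rational(-13, 2) ≈ -6.5000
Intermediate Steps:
q = 0 (q = Mul(0, 0) = 0)
Function('K')(Y, m) = Add(Rational(1, 2), Mul(Rational(-1, 2), Y, m)) (Function('K')(Y, m) = Mul(Rational(-1, 2), Add(-1, Mul(Y, m))) = Add(Rational(1, 2), Mul(Rational(-1, 2), Y, m)))
Mul(-13, Function('K')(q, -100)) = Mul(-13, Add(Rational(1, 2), Mul(Rational(-1, 2), 0, -100))) = Mul(-13, Add(Rational(1, 2), 0)) = Mul(-13, Rational(1, 2)) = Rational(-13, 2)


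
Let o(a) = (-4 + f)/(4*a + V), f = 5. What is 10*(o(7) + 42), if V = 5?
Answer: 13870/33 ≈ 420.30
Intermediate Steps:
o(a) = 1/(5 + 4*a) (o(a) = (-4 + 5)/(4*a + 5) = 1/(5 + 4*a))
10*(o(7) + 42) = 10*(1/(5 + 4*7) + 42) = 10*(1/(5 + 28) + 42) = 10*(1/33 + 42) = 10*(1387/33) = 13870/33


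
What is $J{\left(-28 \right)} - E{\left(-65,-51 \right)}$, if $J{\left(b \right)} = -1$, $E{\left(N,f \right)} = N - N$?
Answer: $-1$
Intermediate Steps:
$E{\left(N,f \right)} = 0$
$J{\left(-28 \right)} - E{\left(-65,-51 \right)} = -1 - 0 = -1 + 0 = -1$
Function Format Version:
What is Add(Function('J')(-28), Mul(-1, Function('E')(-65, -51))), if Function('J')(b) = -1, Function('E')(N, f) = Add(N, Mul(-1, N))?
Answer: -1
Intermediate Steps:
Function('E')(N, f) = 0
Add(Function('J')(-28), Mul(-1, Function('E')(-65, -51))) = Add(-1, Mul(-1, 0)) = Add(-1, 0) = -1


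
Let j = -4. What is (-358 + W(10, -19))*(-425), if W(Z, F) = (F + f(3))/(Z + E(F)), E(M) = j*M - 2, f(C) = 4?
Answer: 4262325/28 ≈ 1.5223e+5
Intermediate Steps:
E(M) = -2 - 4*M (E(M) = -4*M - 2 = -2 - 4*M)
W(Z, F) = (4 + F)/(-2 + Z - 4*F) (W(Z, F) = (F + 4)/(Z + (-2 - 4*F)) = (4 + F)/(-2 + Z - 4*F))
(-358 + W(10, -19))*(-425) = (-358 + (4 - 19)/(-2 + 10 - 4*(-19)))*(-425) = (-358 - 15/(-2 + 10 + 76))*(-425) = (-358 - 15/84)*(-425) = (-358 + (1/84)*(-15))*(-425) = (-358 - 5/28)*(-425) = -10029/28*(-425) = 4262325/28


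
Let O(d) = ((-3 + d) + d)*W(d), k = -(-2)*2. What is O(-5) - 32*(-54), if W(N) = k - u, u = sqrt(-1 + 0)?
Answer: 1676 + 13*I ≈ 1676.0 + 13.0*I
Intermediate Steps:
k = 4 (k = -1*(-4) = 4)
u = I (u = sqrt(-1) = I ≈ 1.0*I)
W(N) = 4 - I
O(d) = (-3 + 2*d)*(4 - I) (O(d) = ((-3 + d) + d)*(4 - I) = (-3 + 2*d)*(4 - I))
O(-5) - 32*(-54) = (-3 + 2*(-5))*(4 - I) - 32*(-54) = (-3 - 10)*(4 - I) + 1728 = -13*(4 - I) + 1728 = (-52 + 13*I) + 1728 = 1676 + 13*I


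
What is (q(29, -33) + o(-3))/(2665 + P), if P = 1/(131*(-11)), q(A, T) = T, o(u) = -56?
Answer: -128249/3840264 ≈ -0.033396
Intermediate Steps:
P = -1/1441 (P = 1/(-1441) = -1/1441 ≈ -0.00069396)
(q(29, -33) + o(-3))/(2665 + P) = (-33 - 56)/(2665 - 1/1441) = -89/3840264/1441 = -89*1441/3840264 = -128249/3840264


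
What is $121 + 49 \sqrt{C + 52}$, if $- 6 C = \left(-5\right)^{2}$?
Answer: $121 + \frac{49 \sqrt{1722}}{6} \approx 459.89$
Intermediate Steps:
$C = - \frac{25}{6}$ ($C = - \frac{\left(-5\right)^{2}}{6} = \left(- \frac{1}{6}\right) 25 = - \frac{25}{6} \approx -4.1667$)
$121 + 49 \sqrt{C + 52} = 121 + 49 \sqrt{- \frac{25}{6} + 52} = 121 + 49 \sqrt{\frac{287}{6}} = 121 + 49 \frac{\sqrt{1722}}{6} = 121 + \frac{49 \sqrt{1722}}{6}$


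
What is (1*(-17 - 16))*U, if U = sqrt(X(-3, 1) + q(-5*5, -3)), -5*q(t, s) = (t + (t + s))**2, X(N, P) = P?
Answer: -66*I*sqrt(3505)/5 ≈ -781.48*I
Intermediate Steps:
q(t, s) = -(s + 2*t)**2/5 (q(t, s) = -(t + (t + s))**2/5 = -(t + (s + t))**2/5 = -(s + 2*t)**2/5)
U = 2*I*sqrt(3505)/5 (U = sqrt(1 - (-3 + 2*(-5*5))**2/5) = sqrt(1 - (-3 + 2*(-25))**2/5) = sqrt(1 - (-3 - 50)**2/5) = sqrt(1 - 1/5*(-53)**2) = sqrt(1 - 1/5*2809) = sqrt(1 - 2809/5) = sqrt(-2804/5) = 2*I*sqrt(3505)/5 ≈ 23.681*I)
(1*(-17 - 16))*U = (1*(-17 - 16))*(2*I*sqrt(3505)/5) = (1*(-33))*(2*I*sqrt(3505)/5) = -66*I*sqrt(3505)/5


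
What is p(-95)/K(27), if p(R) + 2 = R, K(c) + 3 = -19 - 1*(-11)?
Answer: 97/11 ≈ 8.8182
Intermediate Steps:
K(c) = -11 (K(c) = -3 + (-19 - 1*(-11)) = -3 + (-19 + 11) = -3 - 8 = -11)
p(R) = -2 + R
p(-95)/K(27) = (-2 - 95)/(-11) = -97*(-1/11) = 97/11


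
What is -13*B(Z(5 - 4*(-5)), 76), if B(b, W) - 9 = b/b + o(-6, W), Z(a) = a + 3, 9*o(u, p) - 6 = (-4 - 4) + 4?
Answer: -1196/9 ≈ -132.89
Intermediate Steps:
o(u, p) = 2/9 (o(u, p) = ⅔ + ((-4 - 4) + 4)/9 = ⅔ + (-8 + 4)/9 = ⅔ + (⅑)*(-4) = ⅔ - 4/9 = 2/9)
Z(a) = 3 + a
B(b, W) = 92/9 (B(b, W) = 9 + (b/b + 2/9) = 9 + (1 + 2/9) = 9 + 11/9 = 92/9)
-13*B(Z(5 - 4*(-5)), 76) = -13*92/9 = -1196/9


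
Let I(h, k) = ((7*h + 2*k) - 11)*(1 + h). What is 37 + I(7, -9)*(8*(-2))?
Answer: -2523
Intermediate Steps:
I(h, k) = (1 + h)*(-11 + 2*k + 7*h) (I(h, k) = ((2*k + 7*h) - 11)*(1 + h) = (-11 + 2*k + 7*h)*(1 + h) = (1 + h)*(-11 + 2*k + 7*h))
37 + I(7, -9)*(8*(-2)) = 37 + (-11 - 4*7 + 2*(-9) + 7*7² + 2*7*(-9))*(8*(-2)) = 37 + (-11 - 28 - 18 + 7*49 - 126)*(-16) = 37 + (-11 - 28 - 18 + 343 - 126)*(-16) = 37 + 160*(-16) = 37 - 2560 = -2523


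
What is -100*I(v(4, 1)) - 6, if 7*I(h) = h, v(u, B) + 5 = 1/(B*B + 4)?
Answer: 438/7 ≈ 62.571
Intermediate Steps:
v(u, B) = -5 + 1/(4 + B²) (v(u, B) = -5 + 1/(B*B + 4) = -5 + 1/(B² + 4) = -5 + 1/(4 + B²))
I(h) = h/7
-100*I(v(4, 1)) - 6 = -100*(-19 - 5*1²)/(4 + 1²)/7 - 6 = -100*(-19 - 5*1)/(4 + 1)/7 - 6 = -100*(-19 - 5)/5/7 - 6 = -100*(⅕)*(-24)/7 - 6 = -100*(-24)/(7*5) - 6 = -100*(-24/35) - 6 = 480/7 - 6 = 438/7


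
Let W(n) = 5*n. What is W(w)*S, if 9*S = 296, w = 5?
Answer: 7400/9 ≈ 822.22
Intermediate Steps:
S = 296/9 (S = (1/9)*296 = 296/9 ≈ 32.889)
W(w)*S = (5*5)*(296/9) = 25*(296/9) = 7400/9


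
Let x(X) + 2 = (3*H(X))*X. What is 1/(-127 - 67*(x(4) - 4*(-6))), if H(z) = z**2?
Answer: -1/14465 ≈ -6.9132e-5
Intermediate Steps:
x(X) = -2 + 3*X**3 (x(X) = -2 + (3*X**2)*X = -2 + 3*X**3)
1/(-127 - 67*(x(4) - 4*(-6))) = 1/(-127 - 67*((-2 + 3*4**3) - 4*(-6))) = 1/(-127 - 67*((-2 + 3*64) + 24)) = 1/(-127 - 67*((-2 + 192) + 24)) = 1/(-127 - 67*(190 + 24)) = 1/(-127 - 67*214) = 1/(-127 - 14338) = 1/(-14465) = -1/14465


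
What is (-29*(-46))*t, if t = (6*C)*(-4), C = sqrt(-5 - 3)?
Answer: -64032*I*sqrt(2) ≈ -90555.0*I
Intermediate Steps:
C = 2*I*sqrt(2) (C = sqrt(-8) = 2*I*sqrt(2) ≈ 2.8284*I)
t = -48*I*sqrt(2) (t = (6*(2*I*sqrt(2)))*(-4) = (12*I*sqrt(2))*(-4) = -48*I*sqrt(2) ≈ -67.882*I)
(-29*(-46))*t = (-29*(-46))*(-48*I*sqrt(2)) = 1334*(-48*I*sqrt(2)) = -64032*I*sqrt(2)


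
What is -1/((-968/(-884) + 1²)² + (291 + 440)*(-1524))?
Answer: 48841/54410808635 ≈ 8.9763e-7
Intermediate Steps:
-1/((-968/(-884) + 1²)² + (291 + 440)*(-1524)) = -1/((-968*(-1/884) + 1)² + 731*(-1524)) = -1/((242/221 + 1)² - 1114044) = -1/((463/221)² - 1114044) = -1/(214369/48841 - 1114044) = -1/(-54410808635/48841) = -1*(-48841/54410808635) = 48841/54410808635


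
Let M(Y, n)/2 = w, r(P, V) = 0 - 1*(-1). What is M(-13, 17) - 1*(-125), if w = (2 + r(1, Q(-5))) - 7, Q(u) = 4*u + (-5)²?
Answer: 117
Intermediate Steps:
Q(u) = 25 + 4*u (Q(u) = 4*u + 25 = 25 + 4*u)
r(P, V) = 1 (r(P, V) = 0 + 1 = 1)
w = -4 (w = (2 + 1) - 7 = 3 - 7 = -4)
M(Y, n) = -8 (M(Y, n) = 2*(-4) = -8)
M(-13, 17) - 1*(-125) = -8 - 1*(-125) = -8 + 125 = 117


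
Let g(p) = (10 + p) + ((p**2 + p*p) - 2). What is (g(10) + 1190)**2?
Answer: 1982464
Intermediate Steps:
g(p) = 8 + p + 2*p**2 (g(p) = (10 + p) + ((p**2 + p**2) - 2) = (10 + p) + (2*p**2 - 2) = (10 + p) + (-2 + 2*p**2) = 8 + p + 2*p**2)
(g(10) + 1190)**2 = ((8 + 10 + 2*10**2) + 1190)**2 = ((8 + 10 + 2*100) + 1190)**2 = ((8 + 10 + 200) + 1190)**2 = (218 + 1190)**2 = 1408**2 = 1982464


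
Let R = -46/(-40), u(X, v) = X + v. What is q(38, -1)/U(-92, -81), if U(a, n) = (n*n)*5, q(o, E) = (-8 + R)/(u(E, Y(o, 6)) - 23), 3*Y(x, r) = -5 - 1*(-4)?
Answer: 137/15965100 ≈ 8.5812e-6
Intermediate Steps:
Y(x, r) = -⅓ (Y(x, r) = (-5 - 1*(-4))/3 = (-5 + 4)/3 = (⅓)*(-1) = -⅓)
R = 23/20 (R = -46*(-1/40) = 23/20 ≈ 1.1500)
q(o, E) = -137/(20*(-70/3 + E)) (q(o, E) = (-8 + 23/20)/((E - ⅓) - 23) = -137/(20*((-⅓ + E) - 23)) = -137/(20*(-70/3 + E)))
U(a, n) = 5*n² (U(a, n) = n²*5 = 5*n²)
q(38, -1)/U(-92, -81) = (-411/(-1400 + 60*(-1)))/((5*(-81)²)) = (-411/(-1400 - 60))/((5*6561)) = -411/(-1460)/32805 = -411*(-1/1460)*(1/32805) = (411/1460)*(1/32805) = 137/15965100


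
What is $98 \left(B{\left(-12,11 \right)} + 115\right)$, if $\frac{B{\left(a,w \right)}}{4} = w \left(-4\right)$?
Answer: $-5978$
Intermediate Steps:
$B{\left(a,w \right)} = - 16 w$ ($B{\left(a,w \right)} = 4 w \left(-4\right) = 4 \left(- 4 w\right) = - 16 w$)
$98 \left(B{\left(-12,11 \right)} + 115\right) = 98 \left(\left(-16\right) 11 + 115\right) = 98 \left(-176 + 115\right) = 98 \left(-61\right) = -5978$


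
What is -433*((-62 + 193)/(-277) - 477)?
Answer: 57268580/277 ≈ 2.0675e+5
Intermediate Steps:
-433*((-62 + 193)/(-277) - 477) = -433*(131*(-1/277) - 477) = -433*(-131/277 - 477) = -433*(-132260/277) = 57268580/277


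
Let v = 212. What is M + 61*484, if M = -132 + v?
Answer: 29604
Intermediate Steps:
M = 80 (M = -132 + 212 = 80)
M + 61*484 = 80 + 61*484 = 80 + 29524 = 29604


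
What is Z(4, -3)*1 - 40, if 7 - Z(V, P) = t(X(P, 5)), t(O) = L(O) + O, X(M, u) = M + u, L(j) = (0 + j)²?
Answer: -39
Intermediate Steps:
L(j) = j²
t(O) = O + O² (t(O) = O² + O = O + O²)
Z(V, P) = 7 - (5 + P)*(6 + P) (Z(V, P) = 7 - (P + 5)*(1 + (P + 5)) = 7 - (5 + P)*(1 + (5 + P)) = 7 - (5 + P)*(6 + P))
Z(4, -3)*1 - 40 = (2 - 1*(-3) - (5 - 3)²)*1 - 40 = (2 + 3 - 1*2²)*1 - 40 = (2 + 3 - 1*4)*1 - 40 = (2 + 3 - 4)*1 - 40 = 1*1 - 40 = 1 - 40 = -39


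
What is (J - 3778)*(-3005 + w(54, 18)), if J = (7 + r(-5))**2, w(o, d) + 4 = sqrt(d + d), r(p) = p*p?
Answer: 8270262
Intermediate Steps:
r(p) = p**2
w(o, d) = -4 + sqrt(2)*sqrt(d) (w(o, d) = -4 + sqrt(d + d) = -4 + sqrt(2*d) = -4 + sqrt(2)*sqrt(d))
J = 1024 (J = (7 + (-5)**2)**2 = (7 + 25)**2 = 32**2 = 1024)
(J - 3778)*(-3005 + w(54, 18)) = (1024 - 3778)*(-3005 + (-4 + sqrt(2)*sqrt(18))) = -2754*(-3005 + (-4 + sqrt(2)*(3*sqrt(2)))) = -2754*(-3005 + (-4 + 6)) = -2754*(-3005 + 2) = -2754*(-3003) = 8270262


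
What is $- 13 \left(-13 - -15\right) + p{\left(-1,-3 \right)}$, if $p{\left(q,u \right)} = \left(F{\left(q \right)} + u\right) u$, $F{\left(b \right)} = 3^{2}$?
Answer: $-44$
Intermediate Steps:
$F{\left(b \right)} = 9$
$p{\left(q,u \right)} = u \left(9 + u\right)$ ($p{\left(q,u \right)} = \left(9 + u\right) u = u \left(9 + u\right)$)
$- 13 \left(-13 - -15\right) + p{\left(-1,-3 \right)} = - 13 \left(-13 - -15\right) - 3 \left(9 - 3\right) = - 13 \left(-13 + 15\right) - 18 = \left(-13\right) 2 - 18 = -26 - 18 = -44$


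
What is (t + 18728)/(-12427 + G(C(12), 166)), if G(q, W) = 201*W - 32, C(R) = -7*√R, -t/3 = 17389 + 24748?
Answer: -107683/20907 ≈ -5.1506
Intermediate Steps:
t = -126411 (t = -3*(17389 + 24748) = -3*42137 = -126411)
G(q, W) = -32 + 201*W
(t + 18728)/(-12427 + G(C(12), 166)) = (-126411 + 18728)/(-12427 + (-32 + 201*166)) = -107683/(-12427 + (-32 + 33366)) = -107683/(-12427 + 33334) = -107683/20907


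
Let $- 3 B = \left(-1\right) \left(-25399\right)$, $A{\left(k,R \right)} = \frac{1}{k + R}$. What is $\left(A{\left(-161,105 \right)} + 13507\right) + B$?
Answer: $\frac{846829}{168} \approx 5040.6$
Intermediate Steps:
$A{\left(k,R \right)} = \frac{1}{R + k}$
$B = - \frac{25399}{3}$ ($B = - \frac{\left(-1\right) \left(-25399\right)}{3} = \left(- \frac{1}{3}\right) 25399 = - \frac{25399}{3} \approx -8466.3$)
$\left(A{\left(-161,105 \right)} + 13507\right) + B = \left(\frac{1}{105 - 161} + 13507\right) - \frac{25399}{3} = \left(\frac{1}{-56} + 13507\right) - \frac{25399}{3} = \left(- \frac{1}{56} + 13507\right) - \frac{25399}{3} = \frac{756391}{56} - \frac{25399}{3} = \frac{846829}{168}$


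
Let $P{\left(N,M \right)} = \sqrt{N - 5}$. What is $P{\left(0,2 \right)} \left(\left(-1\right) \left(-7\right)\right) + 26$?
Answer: $26 + 7 i \sqrt{5} \approx 26.0 + 15.652 i$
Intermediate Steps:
$P{\left(N,M \right)} = \sqrt{-5 + N}$
$P{\left(0,2 \right)} \left(\left(-1\right) \left(-7\right)\right) + 26 = \sqrt{-5 + 0} \left(\left(-1\right) \left(-7\right)\right) + 26 = \sqrt{-5} \cdot 7 + 26 = i \sqrt{5} \cdot 7 + 26 = 7 i \sqrt{5} + 26 = 26 + 7 i \sqrt{5}$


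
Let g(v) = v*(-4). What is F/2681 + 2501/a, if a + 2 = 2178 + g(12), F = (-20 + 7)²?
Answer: 1009259/815024 ≈ 1.2383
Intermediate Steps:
F = 169 (F = (-13)² = 169)
g(v) = -4*v
a = 2128 (a = -2 + (2178 - 4*12) = -2 + (2178 - 48) = -2 + 2130 = 2128)
F/2681 + 2501/a = 169/2681 + 2501/2128 = 1009259/815024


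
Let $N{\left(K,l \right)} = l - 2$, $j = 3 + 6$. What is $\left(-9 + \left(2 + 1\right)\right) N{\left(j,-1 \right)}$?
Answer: $18$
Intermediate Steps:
$j = 9$
$N{\left(K,l \right)} = -2 + l$
$\left(-9 + \left(2 + 1\right)\right) N{\left(j,-1 \right)} = \left(-9 + \left(2 + 1\right)\right) \left(-2 - 1\right) = \left(-9 + 3\right) \left(-3\right) = \left(-6\right) \left(-3\right) = 18$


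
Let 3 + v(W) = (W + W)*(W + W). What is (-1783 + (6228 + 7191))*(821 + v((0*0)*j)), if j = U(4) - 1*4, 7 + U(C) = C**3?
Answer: 9518248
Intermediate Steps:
U(C) = -7 + C**3
j = 53 (j = (-7 + 4**3) - 1*4 = (-7 + 64) - 4 = 57 - 4 = 53)
v(W) = -3 + 4*W**2 (v(W) = -3 + (W + W)*(W + W) = -3 + (2*W)*(2*W) = -3 + 4*W**2)
(-1783 + (6228 + 7191))*(821 + v((0*0)*j)) = (-1783 + (6228 + 7191))*(821 + (-3 + 4*((0*0)*53)**2)) = (-1783 + 13419)*(821 + (-3 + 4*(0*53)**2)) = 11636*(821 + (-3 + 4*0**2)) = 11636*(821 + (-3 + 4*0)) = 11636*(821 + (-3 + 0)) = 11636*(821 - 3) = 11636*818 = 9518248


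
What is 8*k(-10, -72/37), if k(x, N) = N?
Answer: -576/37 ≈ -15.568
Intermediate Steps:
8*k(-10, -72/37) = 8*(-72/37) = -576/37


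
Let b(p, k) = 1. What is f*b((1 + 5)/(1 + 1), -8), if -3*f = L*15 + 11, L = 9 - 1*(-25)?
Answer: -521/3 ≈ -173.67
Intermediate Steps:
L = 34 (L = 9 + 25 = 34)
f = -521/3 (f = -(34*15 + 11)/3 = -(510 + 11)/3 = -1/3*521 = -521/3 ≈ -173.67)
f*b((1 + 5)/(1 + 1), -8) = -521/3*1 = -521/3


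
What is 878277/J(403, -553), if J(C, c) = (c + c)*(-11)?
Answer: 878277/12166 ≈ 72.191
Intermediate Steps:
J(C, c) = -22*c (J(C, c) = (2*c)*(-11) = -22*c)
878277/J(403, -553) = 878277/((-22*(-553))) = 878277/12166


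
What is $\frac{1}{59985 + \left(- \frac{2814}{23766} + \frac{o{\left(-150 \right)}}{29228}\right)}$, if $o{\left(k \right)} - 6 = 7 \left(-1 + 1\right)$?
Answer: $\frac{57886054}{3472288107107} \approx 1.6671 \cdot 10^{-5}$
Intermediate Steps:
$o{\left(k \right)} = 6$ ($o{\left(k \right)} = 6 + 7 \left(-1 + 1\right) = 6 + 7 \cdot 0 = 6 + 0 = 6$)
$\frac{1}{59985 + \left(- \frac{2814}{23766} + \frac{o{\left(-150 \right)}}{29228}\right)} = \frac{1}{59985 + \left(- \frac{2814}{23766} + \frac{6}{29228}\right)} = \frac{1}{59985 + \left(\left(-2814\right) \frac{1}{23766} + 6 \cdot \frac{1}{29228}\right)} = \frac{1}{59985 + \left(- \frac{469}{3961} + \frac{3}{14614}\right)} = \frac{1}{59985 - \frac{6842083}{57886054}} = \frac{1}{\frac{3472288107107}{57886054}} = \frac{57886054}{3472288107107}$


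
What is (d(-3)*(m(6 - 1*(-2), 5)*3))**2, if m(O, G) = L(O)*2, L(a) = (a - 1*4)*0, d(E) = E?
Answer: 0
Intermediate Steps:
L(a) = 0 (L(a) = (a - 4)*0 = (-4 + a)*0 = 0)
m(O, G) = 0 (m(O, G) = 0*2 = 0)
(d(-3)*(m(6 - 1*(-2), 5)*3))**2 = (-0*3)**2 = (-3*0)**2 = 0**2 = 0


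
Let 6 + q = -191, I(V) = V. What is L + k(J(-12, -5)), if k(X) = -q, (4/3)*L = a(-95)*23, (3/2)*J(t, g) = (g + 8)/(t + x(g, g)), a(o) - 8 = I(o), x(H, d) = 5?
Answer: -5215/4 ≈ -1303.8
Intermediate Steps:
q = -197 (q = -6 - 191 = -197)
a(o) = 8 + o
J(t, g) = 2*(8 + g)/(3*(5 + t)) (J(t, g) = 2*((g + 8)/(t + 5))/3 = 2*((8 + g)/(5 + t))/3 = 2*(8 + g)/(3*(5 + t)))
L = -6003/4 (L = 3*((8 - 95)*23)/4 = 3*(-87*23)/4 = (3/4)*(-2001) = -6003/4 ≈ -1500.8)
k(X) = 197 (k(X) = -1*(-197) = 197)
L + k(J(-12, -5)) = -6003/4 + 197 = -5215/4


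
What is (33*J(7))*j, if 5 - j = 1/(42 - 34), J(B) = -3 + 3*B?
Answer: 11583/4 ≈ 2895.8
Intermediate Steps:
j = 39/8 (j = 5 - 1/(42 - 34) = 5 - 1/8 = 39/8 ≈ 4.8750)
(33*J(7))*j = (33*(-3 + 3*7))*(39/8) = (33*(-3 + 21))*(39/8) = (33*18)*(39/8) = 594*(39/8) = 11583/4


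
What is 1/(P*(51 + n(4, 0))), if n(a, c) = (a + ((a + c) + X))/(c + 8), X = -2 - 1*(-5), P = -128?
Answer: -1/6704 ≈ -0.00014916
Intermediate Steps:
X = 3 (X = -2 + 5 = 3)
n(a, c) = (3 + c + 2*a)/(8 + c) (n(a, c) = (a + ((a + c) + 3))/(c + 8) = (a + (3 + a + c))/(8 + c) = (3 + c + 2*a)/(8 + c))
1/(P*(51 + n(4, 0))) = 1/(-128*(51 + (3 + 0 + 2*4)/(8 + 0))) = 1/(-128*(51 + (3 + 0 + 8)/8)) = 1/(-128*(51 + (⅛)*11)) = 1/(-128*(51 + 11/8)) = 1/(-128*419/8) = 1/(-6704) = -1/6704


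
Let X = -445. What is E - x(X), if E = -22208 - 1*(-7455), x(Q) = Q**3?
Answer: 88106372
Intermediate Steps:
E = -14753 (E = -22208 + 7455 = -14753)
E - x(X) = -14753 - 1*(-445)**3 = -14753 - 1*(-88121125) = -14753 + 88121125 = 88106372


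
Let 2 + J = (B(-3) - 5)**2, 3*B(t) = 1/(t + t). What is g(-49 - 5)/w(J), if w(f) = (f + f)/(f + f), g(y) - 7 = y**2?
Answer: 2923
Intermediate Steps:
B(t) = 1/(6*t) (B(t) = 1/(3*(t + t)) = 1/(3*((2*t))) = (1/(2*t))/3 = 1/(6*t))
g(y) = 7 + y**2
J = 7633/324 (J = -2 + ((1/6)/(-3) - 5)**2 = -2 + ((1/6)*(-1/3) - 5)**2 = -2 + (-1/18 - 5)**2 = -2 + (-91/18)**2 = -2 + 8281/324 = 7633/324 ≈ 23.559)
w(f) = 1 (w(f) = (2*f)/((2*f)) = (2*f)*(1/(2*f)) = 1)
g(-49 - 5)/w(J) = (7 + (-49 - 5)**2)/1 = (7 + (-54)**2)*1 = (7 + 2916)*1 = 2923*1 = 2923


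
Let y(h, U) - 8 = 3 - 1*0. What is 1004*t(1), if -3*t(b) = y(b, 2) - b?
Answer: -10040/3 ≈ -3346.7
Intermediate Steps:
y(h, U) = 11 (y(h, U) = 8 + (3 - 1*0) = 8 + (3 + 0) = 8 + 3 = 11)
t(b) = -11/3 + b/3 (t(b) = -(11 - b)/3 = -11/3 + b/3)
1004*t(1) = 1004*(-11/3 + (⅓)*1) = 1004*(-11/3 + ⅓) = 1004*(-10/3) = -10040/3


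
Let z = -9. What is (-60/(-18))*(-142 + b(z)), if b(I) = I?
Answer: -1510/3 ≈ -503.33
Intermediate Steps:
(-60/(-18))*(-142 + b(z)) = (-60/(-18))*(-142 - 9) = -60*(-1/18)*(-151) = (10/3)*(-151) = -1510/3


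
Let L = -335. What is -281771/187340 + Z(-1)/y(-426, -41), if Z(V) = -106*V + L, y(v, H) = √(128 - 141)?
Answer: -281771/187340 + 229*I*√13/13 ≈ -1.5041 + 63.513*I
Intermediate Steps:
y(v, H) = I*√13 (y(v, H) = √(-13) = I*√13)
Z(V) = -335 - 106*V (Z(V) = -106*V - 335 = -335 - 106*V)
-281771/187340 + Z(-1)/y(-426, -41) = -281771/187340 + (-335 - 106*(-1))/((I*√13)) = -281771*1/187340 + (-335 + 106)*(-I*√13/13) = -281771/187340 - (-229)*I*√13/13 = -281771/187340 + 229*I*√13/13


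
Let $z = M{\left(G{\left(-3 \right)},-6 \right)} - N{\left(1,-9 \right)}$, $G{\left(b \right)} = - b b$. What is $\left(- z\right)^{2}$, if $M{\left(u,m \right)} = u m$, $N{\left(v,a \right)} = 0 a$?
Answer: $2916$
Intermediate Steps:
$N{\left(v,a \right)} = 0$
$G{\left(b \right)} = - b^{2}$
$M{\left(u,m \right)} = m u$
$z = 54$ ($z = - 6 \left(- \left(-3\right)^{2}\right) - 0 = - 6 \left(\left(-1\right) 9\right) + 0 = \left(-6\right) \left(-9\right) + 0 = 54 + 0 = 54$)
$\left(- z\right)^{2} = \left(\left(-1\right) 54\right)^{2} = \left(-54\right)^{2} = 2916$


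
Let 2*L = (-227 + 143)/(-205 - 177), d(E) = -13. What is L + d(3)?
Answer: -2462/191 ≈ -12.890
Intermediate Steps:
L = 21/191 (L = ((-227 + 143)/(-205 - 177))/2 = (-84/(-382))/2 = (-84*(-1/382))/2 = (1/2)*(42/191) = 21/191 ≈ 0.10995)
L + d(3) = 21/191 - 13 = -2462/191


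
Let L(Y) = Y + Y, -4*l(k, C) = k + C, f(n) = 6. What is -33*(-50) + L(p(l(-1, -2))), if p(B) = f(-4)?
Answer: 1662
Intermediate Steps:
l(k, C) = -C/4 - k/4 (l(k, C) = -(k + C)/4 = -(C + k)/4 = -C/4 - k/4)
p(B) = 6
L(Y) = 2*Y
-33*(-50) + L(p(l(-1, -2))) = -33*(-50) + 2*6 = 1650 + 12 = 1662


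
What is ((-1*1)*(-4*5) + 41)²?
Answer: 3721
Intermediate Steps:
((-1*1)*(-4*5) + 41)² = (-1*(-20) + 41)² = (20 + 41)² = 61² = 3721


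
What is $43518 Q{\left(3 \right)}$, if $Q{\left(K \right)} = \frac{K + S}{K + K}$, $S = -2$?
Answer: $7253$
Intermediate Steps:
$Q{\left(K \right)} = \frac{-2 + K}{2 K}$ ($Q{\left(K \right)} = \frac{K - 2}{K + K} = \frac{-2 + K}{2 K}$)
$43518 Q{\left(3 \right)} = 43518 \frac{-2 + 3}{2 \cdot 3} = 43518 \cdot \frac{1}{2} \cdot \frac{1}{3} \cdot 1 = 43518 \cdot \frac{1}{6} = 7253$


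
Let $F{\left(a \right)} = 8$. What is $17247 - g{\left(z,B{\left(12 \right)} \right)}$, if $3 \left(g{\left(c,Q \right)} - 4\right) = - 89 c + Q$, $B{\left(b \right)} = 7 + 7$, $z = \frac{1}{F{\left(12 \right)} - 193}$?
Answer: $\frac{3189062}{185} \approx 17238.0$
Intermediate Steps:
$z = - \frac{1}{185}$ ($z = \frac{1}{8 - 193} = \frac{1}{-185} = - \frac{1}{185} \approx -0.0054054$)
$B{\left(b \right)} = 14$
$g{\left(c,Q \right)} = 4 - \frac{89 c}{3} + \frac{Q}{3}$ ($g{\left(c,Q \right)} = 4 + \frac{- 89 c + Q}{3} = 4 + \frac{Q - 89 c}{3} = 4 + \left(- \frac{89 c}{3} + \frac{Q}{3}\right) = 4 - \frac{89 c}{3} + \frac{Q}{3}$)
$17247 - g{\left(z,B{\left(12 \right)} \right)} = 17247 - \left(4 - - \frac{89}{555} + \frac{1}{3} \cdot 14\right) = 17247 - \left(4 + \frac{89}{555} + \frac{14}{3}\right) = 17247 - \frac{1633}{185} = \frac{3189062}{185}$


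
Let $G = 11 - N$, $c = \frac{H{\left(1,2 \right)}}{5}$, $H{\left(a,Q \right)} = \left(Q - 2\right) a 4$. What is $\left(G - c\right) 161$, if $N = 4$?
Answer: $1127$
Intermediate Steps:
$H{\left(a,Q \right)} = 4 a \left(-2 + Q\right)$ ($H{\left(a,Q \right)} = \left(-2 + Q\right) a 4 = a \left(-2 + Q\right) 4 = 4 a \left(-2 + Q\right)$)
$c = 0$ ($c = \frac{4 \cdot 1 \left(-2 + 2\right)}{5} = 4 \cdot 1 \cdot 0 \cdot \frac{1}{5} = 0 \cdot \frac{1}{5} = 0$)
$G = 7$ ($G = 11 - 4 = 7$)
$\left(G - c\right) 161 = \left(7 - 0\right) 161 = \left(7 + 0\right) 161 = 7 \cdot 161 = 1127$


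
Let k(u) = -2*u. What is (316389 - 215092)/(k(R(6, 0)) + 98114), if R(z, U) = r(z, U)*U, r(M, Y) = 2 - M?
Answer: 101297/98114 ≈ 1.0324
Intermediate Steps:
R(z, U) = U*(2 - z) (R(z, U) = (2 - z)*U = U*(2 - z))
(316389 - 215092)/(k(R(6, 0)) + 98114) = (316389 - 215092)/(-0*(2 - 1*6) + 98114) = 101297/(-0*(2 - 6) + 98114) = 101297/(-0*(-4) + 98114) = 101297/(-2*0 + 98114) = 101297/(0 + 98114) = 101297/98114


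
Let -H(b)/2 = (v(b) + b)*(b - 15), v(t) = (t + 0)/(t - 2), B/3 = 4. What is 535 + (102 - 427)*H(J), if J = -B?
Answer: 1372645/7 ≈ 1.9609e+5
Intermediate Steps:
B = 12 (B = 3*4 = 12)
v(t) = t/(-2 + t)
J = -12 (J = -1*12 = -12)
H(b) = -2*(-15 + b)*(b + b/(-2 + b)) (H(b) = -2*(b/(-2 + b) + b)*(b - 15) = -2*(b + b/(-2 + b))*(-15 + b) = -2*(-15 + b)*(b + b/(-2 + b)))
535 + (102 - 427)*H(J) = 535 + (102 - 427)*(2*(-12)*(-15 - 1*(-12)² + 16*(-12))/(-2 - 12)) = 535 - 650*(-12)*(-15 - 1*144 - 192)/(-14) = 535 - 650*(-12)*(-1)*(-15 - 144 - 192)/14 = 535 - 650*(-12)*(-1)*(-351)/14 = 535 - 325*(-4212/7) = 535 + 1368900/7 = 1372645/7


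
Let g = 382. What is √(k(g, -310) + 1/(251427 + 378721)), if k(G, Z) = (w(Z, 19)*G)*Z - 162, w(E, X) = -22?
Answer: √258610327551924665/315074 ≈ 1614.0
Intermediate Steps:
k(G, Z) = -162 - 22*G*Z (k(G, Z) = (-22*G)*Z - 162 = -22*G*Z - 162 = -162 - 22*G*Z)
√(k(g, -310) + 1/(251427 + 378721)) = √((-162 - 22*382*(-310)) + 1/(251427 + 378721)) = √((-162 + 2605240) + 1/630148) = √(2605078 + 1/630148) = √(1641584691545/630148) = √258610327551924665/315074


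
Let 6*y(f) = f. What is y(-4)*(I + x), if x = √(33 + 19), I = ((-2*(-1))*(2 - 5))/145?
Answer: 4/145 - 4*√13/3 ≈ -4.7798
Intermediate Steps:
y(f) = f/6
I = -6/145 (I = (2*(-3))*(1/145) = -6*1/145 = -6/145 ≈ -0.041379)
x = 2*√13 (x = √52 = 2*√13 ≈ 7.2111)
y(-4)*(I + x) = ((⅙)*(-4))*(-6/145 + 2*√13) = -2*(-6/145 + 2*√13)/3 = 4/145 - 4*√13/3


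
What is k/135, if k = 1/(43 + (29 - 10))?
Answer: 1/8370 ≈ 0.00011947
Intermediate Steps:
k = 1/62 (k = 1/(43 + 19) = 1/62 ≈ 0.016129)
k/135 = (1/62)/135 = (1/62)*(1/135) = 1/8370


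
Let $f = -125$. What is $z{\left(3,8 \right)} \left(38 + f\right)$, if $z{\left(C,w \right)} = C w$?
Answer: $-2088$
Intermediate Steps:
$z{\left(3,8 \right)} \left(38 + f\right) = 3 \cdot 8 \left(38 - 125\right) = 24 \left(-87\right) = -2088$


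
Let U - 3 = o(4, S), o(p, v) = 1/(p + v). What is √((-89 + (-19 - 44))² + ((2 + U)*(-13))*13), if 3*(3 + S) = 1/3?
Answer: √2210690/10 ≈ 148.68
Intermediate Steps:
S = -26/9 (S = -3 + (⅓)/3 = -3 + (⅓)*(⅓) = -3 + ⅑ = -26/9 ≈ -2.8889)
U = 39/10 (U = 3 + 1/(4 - 26/9) = 3 + 1/(10/9) = 3 + 9/10 = 39/10 ≈ 3.9000)
√((-89 + (-19 - 44))² + ((2 + U)*(-13))*13) = √((-89 + (-19 - 44))² + ((2 + 39/10)*(-13))*13) = √((-89 - 63)² + ((59/10)*(-13))*13) = √((-152)² - 767/10*13) = √(23104 - 9971/10) = √(221069/10) = √2210690/10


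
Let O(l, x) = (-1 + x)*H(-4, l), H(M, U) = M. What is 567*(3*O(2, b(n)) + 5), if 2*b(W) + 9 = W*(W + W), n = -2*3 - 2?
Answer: -395199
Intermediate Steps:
n = -8 (n = -6 - 2 = -8)
b(W) = -9/2 + W**2 (b(W) = -9/2 + (W*(W + W))/2 = -9/2 + (W*(2*W))/2 = -9/2 + (2*W**2)/2 = -9/2 + W**2)
O(l, x) = 4 - 4*x (O(l, x) = (-1 + x)*(-4) = 4 - 4*x)
567*(3*O(2, b(n)) + 5) = 567*(3*(4 - 4*(-9/2 + (-8)**2)) + 5) = 567*(3*(4 - 4*(-9/2 + 64)) + 5) = 567*(3*(4 - 4*119/2) + 5) = 567*(3*(4 - 238) + 5) = 567*(3*(-234) + 5) = 567*(-702 + 5) = 567*(-697) = -395199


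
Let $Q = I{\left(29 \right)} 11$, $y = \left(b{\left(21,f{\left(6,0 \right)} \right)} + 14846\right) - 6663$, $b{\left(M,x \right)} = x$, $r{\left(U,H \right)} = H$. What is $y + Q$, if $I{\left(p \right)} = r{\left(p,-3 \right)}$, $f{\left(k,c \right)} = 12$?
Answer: $8162$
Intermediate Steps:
$I{\left(p \right)} = -3$
$y = 8195$ ($y = \left(12 + 14846\right) - 6663 = 14858 - 6663 = 8195$)
$Q = -33$ ($Q = \left(-3\right) 11 = -33$)
$y + Q = 8195 - 33 = 8162$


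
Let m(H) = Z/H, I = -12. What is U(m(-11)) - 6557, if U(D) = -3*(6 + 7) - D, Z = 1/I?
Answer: -870673/132 ≈ -6596.0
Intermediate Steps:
Z = -1/12 (Z = 1/(-12) = 1*(-1/12) = -1/12 ≈ -0.083333)
m(H) = -1/(12*H)
U(D) = -39 - D (U(D) = -3*13 - D = -39 - D)
U(m(-11)) - 6557 = (-39 - (-1)/(12*(-11))) - 6557 = (-39 - (-1)*(-1)/(12*11)) - 6557 = (-39 - 1*1/132) - 6557 = (-39 - 1/132) - 6557 = -5149/132 - 6557 = -870673/132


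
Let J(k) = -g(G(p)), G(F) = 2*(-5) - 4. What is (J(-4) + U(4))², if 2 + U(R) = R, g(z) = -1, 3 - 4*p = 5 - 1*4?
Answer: 9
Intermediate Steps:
p = ½ (p = ¾ - (5 - 1*4)/4 = ¾ - (5 - 4)/4 = ¾ - ¼*1 = ¾ - ¼ = ½ ≈ 0.50000)
G(F) = -14 (G(F) = -10 - 4 = -14)
J(k) = 1 (J(k) = -1*(-1) = 1)
U(R) = -2 + R
(J(-4) + U(4))² = (1 + (-2 + 4))² = (1 + 2)² = 3² = 9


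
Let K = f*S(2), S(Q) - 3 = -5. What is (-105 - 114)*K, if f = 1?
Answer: 438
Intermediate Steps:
S(Q) = -2 (S(Q) = 3 - 5 = -2)
K = -2 (K = 1*(-2) = -2)
(-105 - 114)*K = (-105 - 114)*(-2) = -219*(-2) = 438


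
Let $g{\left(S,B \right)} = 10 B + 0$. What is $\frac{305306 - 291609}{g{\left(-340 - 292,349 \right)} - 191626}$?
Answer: $- \frac{13697}{188136} \approx -0.072804$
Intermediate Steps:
$g{\left(S,B \right)} = 10 B$
$\frac{305306 - 291609}{g{\left(-340 - 292,349 \right)} - 191626} = \frac{305306 - 291609}{10 \cdot 349 - 191626} = \frac{13697}{3490 - 191626} = \frac{13697}{-188136} = 13697 \left(- \frac{1}{188136}\right) = - \frac{13697}{188136}$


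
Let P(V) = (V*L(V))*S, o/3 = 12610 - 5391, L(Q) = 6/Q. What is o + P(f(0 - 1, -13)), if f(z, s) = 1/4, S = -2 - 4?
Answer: 21621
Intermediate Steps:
S = -6
f(z, s) = 1/4
o = 21657 (o = 3*(12610 - 5391) = 3*7219 = 21657)
P(V) = -36 (P(V) = (V*(6/V))*(-6) = 6*(-6) = -36)
o + P(f(0 - 1, -13)) = 21657 - 36 = 21621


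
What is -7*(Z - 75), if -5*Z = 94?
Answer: 3283/5 ≈ 656.60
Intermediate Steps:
Z = -94/5 (Z = -⅕*94 = -94/5 ≈ -18.800)
-7*(Z - 75) = -7*(-94/5 - 75) = -7*(-469/5) = 3283/5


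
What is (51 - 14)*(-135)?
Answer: -4995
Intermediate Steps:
(51 - 14)*(-135) = 37*(-135) = -4995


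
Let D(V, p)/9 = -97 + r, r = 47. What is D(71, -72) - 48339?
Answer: -48789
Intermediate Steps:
D(V, p) = -450 (D(V, p) = 9*(-97 + 47) = 9*(-50) = -450)
D(71, -72) - 48339 = -450 - 48339 = -48789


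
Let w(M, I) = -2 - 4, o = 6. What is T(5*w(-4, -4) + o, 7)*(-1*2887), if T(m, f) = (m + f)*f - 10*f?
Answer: 545643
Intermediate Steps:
w(M, I) = -6
T(m, f) = -10*f + f*(f + m) (T(m, f) = (f + m)*f - 10*f = f*(f + m) - 10*f = -10*f + f*(f + m))
T(5*w(-4, -4) + o, 7)*(-1*2887) = (7*(-10 + 7 + (5*(-6) + 6)))*(-1*2887) = (7*(-10 + 7 + (-30 + 6)))*(-2887) = (7*(-10 + 7 - 24))*(-2887) = (7*(-27))*(-2887) = -189*(-2887) = 545643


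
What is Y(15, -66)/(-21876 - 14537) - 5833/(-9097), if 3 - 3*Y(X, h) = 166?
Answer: 638673898/993747183 ≈ 0.64269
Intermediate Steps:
Y(X, h) = -163/3 (Y(X, h) = 1 - ⅓*166 = 1 - 166/3 = -163/3)
Y(15, -66)/(-21876 - 14537) - 5833/(-9097) = -163/(3*(-21876 - 14537)) - 5833/(-9097) = -163/3/(-36413) - 5833*(-1/9097) = -163/3*(-1/36413) + 5833/9097 = 163/109239 + 5833/9097 = 638673898/993747183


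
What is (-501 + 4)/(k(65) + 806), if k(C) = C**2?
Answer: -497/5031 ≈ -0.098788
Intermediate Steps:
(-501 + 4)/(k(65) + 806) = (-501 + 4)/(65**2 + 806) = -497/(4225 + 806) = -497/5031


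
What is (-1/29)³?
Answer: -1/24389 ≈ -4.1002e-5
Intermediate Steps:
(-1/29)³ = -1/24389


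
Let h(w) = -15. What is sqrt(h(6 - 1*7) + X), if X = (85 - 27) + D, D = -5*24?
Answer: I*sqrt(77) ≈ 8.775*I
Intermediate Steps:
D = -120
X = -62 (X = (85 - 27) - 120 = 58 - 120 = -62)
sqrt(h(6 - 1*7) + X) = sqrt(-15 - 62) = sqrt(-77) = I*sqrt(77)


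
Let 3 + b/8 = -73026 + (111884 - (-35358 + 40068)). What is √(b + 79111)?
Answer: √352271 ≈ 593.52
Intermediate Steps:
b = 273160 (b = -24 + 8*(-73026 + (111884 - (-35358 + 40068))) = -24 + 8*(-73026 + (111884 - 1*4710)) = -24 + 8*(-73026 + (111884 - 4710)) = -24 + 8*(-73026 + 107174) = -24 + 8*34148 = -24 + 273184 = 273160)
√(b + 79111) = √(273160 + 79111) = √352271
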